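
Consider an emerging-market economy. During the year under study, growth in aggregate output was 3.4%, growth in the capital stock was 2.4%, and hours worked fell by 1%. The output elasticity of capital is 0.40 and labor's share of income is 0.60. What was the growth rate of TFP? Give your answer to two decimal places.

TFP growth was 3.04%.

Labor's share = 1 − 0.4 = 0.6.
The capital stock: 0.4 × 2.4 = 0.96 pp.
Hours worked: 0.6 × (-1) = -0.6 pp.
TFP growth = 3.4 − 0.36 = 3.04%.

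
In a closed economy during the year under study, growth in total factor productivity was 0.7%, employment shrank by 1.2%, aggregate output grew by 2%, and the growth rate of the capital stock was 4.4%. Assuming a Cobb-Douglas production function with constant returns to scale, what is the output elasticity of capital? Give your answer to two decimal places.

gY = gA + α·gK + (1−α)·gL, so gY − gA − gL = α(gK − gL).
2 − 0.7 + 1.2 = α × (4.4 − (-1.2)).
2.5 = 5.6 α, so α = 0.4464.

0.45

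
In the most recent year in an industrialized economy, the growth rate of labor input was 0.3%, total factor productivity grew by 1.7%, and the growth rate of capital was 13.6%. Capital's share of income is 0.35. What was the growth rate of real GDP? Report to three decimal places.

Labor's share = 1 − 0.35 = 0.65.
Capital: 0.35 × 13.6 = 4.76 pp.
Labor input: 0.65 × 0.3 = 0.195 pp.
Output growth = 1.7 + 4.955 = 6.655%.

Real GDP growth was 6.655%.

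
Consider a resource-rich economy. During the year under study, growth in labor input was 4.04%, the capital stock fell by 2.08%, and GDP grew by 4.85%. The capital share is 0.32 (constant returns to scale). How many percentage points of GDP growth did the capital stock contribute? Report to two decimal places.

-0.67 pp

Contribution = share × growth = 0.32 × (-2.08) = -0.6656 pp.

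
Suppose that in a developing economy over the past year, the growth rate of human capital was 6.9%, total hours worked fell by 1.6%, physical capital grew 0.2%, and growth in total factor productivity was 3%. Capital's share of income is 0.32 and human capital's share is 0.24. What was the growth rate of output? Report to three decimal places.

Labor's share = 1 − 0.32 − 0.24 = 0.44.
Physical capital: 0.32 × 0.2 = 0.064 pp.
Human capital: 0.24 × 6.9 = 1.656 pp.
Total hours worked: 0.44 × (-1.6) = -0.704 pp.
Output growth = 3 + 1.016 = 4.016%.

4.016%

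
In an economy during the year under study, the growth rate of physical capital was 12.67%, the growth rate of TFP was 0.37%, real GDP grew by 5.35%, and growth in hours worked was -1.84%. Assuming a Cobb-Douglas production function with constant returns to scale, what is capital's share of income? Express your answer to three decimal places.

α = 0.470

gY = gA + α·gK + (1−α)·gL, so gY − gA − gL = α(gK − gL).
5.35 − 0.37 + 1.84 = α × (12.67 − (-1.84)).
6.82 = 14.51 α, so α = 0.47002.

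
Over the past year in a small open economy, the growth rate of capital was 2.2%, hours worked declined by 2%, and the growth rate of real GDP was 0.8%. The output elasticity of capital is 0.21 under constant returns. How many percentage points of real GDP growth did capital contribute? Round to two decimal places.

0.46

Contribution = share × growth = 0.21 × 2.2 = 0.462 pp.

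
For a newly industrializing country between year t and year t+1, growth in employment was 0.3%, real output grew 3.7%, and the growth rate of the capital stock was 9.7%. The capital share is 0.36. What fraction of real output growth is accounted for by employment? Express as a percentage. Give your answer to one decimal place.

5.2%

Labor's share = 1 − 0.36 = 0.64.
Employment contributed 0.64 × 0.3 = 0.192 pp.
Share of growth = 0.192 / 3.7 × 100 = 5.189%.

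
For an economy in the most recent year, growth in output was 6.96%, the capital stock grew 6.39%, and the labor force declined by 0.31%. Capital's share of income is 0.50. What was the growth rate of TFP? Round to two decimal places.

3.92%

Labor's share = 1 − 0.5 = 0.5.
The capital stock: 0.5 × 6.39 = 3.195 pp.
The labor force: 0.5 × (-0.31) = -0.155 pp.
TFP growth = 6.96 − 3.04 = 3.92%.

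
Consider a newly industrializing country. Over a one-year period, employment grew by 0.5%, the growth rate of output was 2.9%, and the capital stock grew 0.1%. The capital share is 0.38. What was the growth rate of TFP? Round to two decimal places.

TFP growth was 2.55%.

Labor's share = 1 − 0.38 = 0.62.
The capital stock: 0.38 × 0.1 = 0.038 pp.
Employment: 0.62 × 0.5 = 0.31 pp.
TFP growth = 2.9 − 0.348 = 2.552%.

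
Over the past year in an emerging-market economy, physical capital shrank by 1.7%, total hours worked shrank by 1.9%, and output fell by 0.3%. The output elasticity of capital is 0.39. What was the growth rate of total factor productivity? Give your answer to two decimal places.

Labor's share = 1 − 0.39 = 0.61.
Physical capital: 0.39 × (-1.7) = -0.663 pp.
Total hours worked: 0.61 × (-1.9) = -1.159 pp.
TFP growth = -0.3 + 1.822 = 1.522%.

1.52%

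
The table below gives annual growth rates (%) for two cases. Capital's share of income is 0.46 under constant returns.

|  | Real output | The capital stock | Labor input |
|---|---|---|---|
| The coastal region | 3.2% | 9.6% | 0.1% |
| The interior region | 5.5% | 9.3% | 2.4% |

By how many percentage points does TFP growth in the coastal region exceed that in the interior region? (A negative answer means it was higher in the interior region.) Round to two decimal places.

Labor's share = 1 − 0.46 = 0.54.
The coastal region: TFP = 3.2 − 4.416 − 0.054 = -1.27%.
The interior region: TFP = 5.5 − 4.278 − 1.296 = -0.074%.
Difference = -1.27 − (-0.074) = -1.196 pp.

-1.20 percentage points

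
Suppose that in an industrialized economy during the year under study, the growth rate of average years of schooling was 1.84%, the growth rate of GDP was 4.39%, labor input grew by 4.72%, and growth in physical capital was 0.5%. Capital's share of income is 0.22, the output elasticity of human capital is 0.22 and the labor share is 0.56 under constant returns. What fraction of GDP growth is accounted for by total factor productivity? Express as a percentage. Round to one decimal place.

Labor's share = 1 − 0.22 − 0.22 = 0.56.
Physical capital: 0.22 × 0.5 = 0.11 pp.
Average years of schooling: 0.22 × 1.84 = 0.4048 pp.
Labor input: 0.56 × 4.72 = 2.6432 pp.
TFP growth = 4.39 − 3.158 = 1.232%.
TFP share of growth = 1.232 / 4.39 × 100 = 28.064%.

28.1%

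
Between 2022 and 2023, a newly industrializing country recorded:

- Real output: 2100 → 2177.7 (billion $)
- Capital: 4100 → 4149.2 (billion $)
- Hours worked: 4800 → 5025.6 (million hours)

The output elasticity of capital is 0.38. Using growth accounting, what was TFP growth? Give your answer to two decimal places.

TFP growth was 0.33%.

Real output growth = (2177.7 − 2100) / 2100 = 3.7%.
Capital growth = (4149.2 − 4100) / 4100 = 1.2%.
Hours worked growth = (5025.6 − 4800) / 4800 = 4.7%.
Labor's share = 1 − 0.38 = 0.62.
Capital: 0.38 × 1.2 = 0.456 pp.
Hours worked: 0.62 × 4.7 = 2.914 pp.
TFP growth = 3.7 − 3.37 = 0.33%.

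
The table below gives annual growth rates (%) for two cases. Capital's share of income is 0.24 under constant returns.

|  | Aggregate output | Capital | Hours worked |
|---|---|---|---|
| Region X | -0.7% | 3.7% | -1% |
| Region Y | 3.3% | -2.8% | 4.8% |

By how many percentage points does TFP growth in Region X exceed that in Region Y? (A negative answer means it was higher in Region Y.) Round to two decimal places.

-1.15 percentage points

Labor's share = 1 − 0.24 = 0.76.
Region X: TFP = -0.7 − 0.888 + 0.76 = -0.828%.
Region Y: TFP = 3.3 + 0.672 − 3.648 = 0.324%.
Difference = -0.828 − (0.324) = -1.152 pp.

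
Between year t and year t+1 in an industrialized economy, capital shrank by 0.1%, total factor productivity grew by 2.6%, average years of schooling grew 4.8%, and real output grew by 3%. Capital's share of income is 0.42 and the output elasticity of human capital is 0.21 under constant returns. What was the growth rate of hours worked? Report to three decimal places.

Labor's share = 1 − 0.42 − 0.21 = 0.37.
gY = gA + 0.42×(-0.1) + 0.21×4.8 + 0.37×g.
0.37×g = 3 − 2.6 − 0.966 = -0.566.
g = -0.566 / 0.37 = -1.52973%.

-1.530%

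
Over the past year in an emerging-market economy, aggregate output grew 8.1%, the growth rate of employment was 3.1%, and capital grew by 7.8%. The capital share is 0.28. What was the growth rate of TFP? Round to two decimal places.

Labor's share = 1 − 0.28 = 0.72.
Capital: 0.28 × 7.8 = 2.184 pp.
Employment: 0.72 × 3.1 = 2.232 pp.
TFP growth = 8.1 − 4.416 = 3.684%.

3.68%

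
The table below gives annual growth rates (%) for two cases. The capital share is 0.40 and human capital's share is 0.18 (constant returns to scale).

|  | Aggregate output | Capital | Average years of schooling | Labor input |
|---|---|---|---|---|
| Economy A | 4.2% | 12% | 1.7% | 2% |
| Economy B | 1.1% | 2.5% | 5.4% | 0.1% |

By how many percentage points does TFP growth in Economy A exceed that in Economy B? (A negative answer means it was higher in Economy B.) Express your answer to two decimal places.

Labor's share = 1 − 0.4 − 0.18 = 0.42.
Economy A: TFP = 4.2 − 4.8 − 0.306 − 0.84 = -1.746%.
Economy B: TFP = 1.1 − 1 − 0.972 − 0.042 = -0.914%.
Difference = -1.746 − (-0.914) = -0.832 pp.

-0.83 percentage points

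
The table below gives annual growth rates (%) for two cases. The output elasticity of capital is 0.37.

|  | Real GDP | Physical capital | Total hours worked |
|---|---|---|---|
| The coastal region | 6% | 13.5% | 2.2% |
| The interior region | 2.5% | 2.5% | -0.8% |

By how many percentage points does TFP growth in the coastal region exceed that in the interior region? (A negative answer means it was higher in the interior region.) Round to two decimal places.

-2.46 percentage points

Labor's share = 1 − 0.37 = 0.63.
The coastal region: TFP = 6 − 4.995 − 1.386 = -0.381%.
The interior region: TFP = 2.5 − 0.925 + 0.504 = 2.079%.
Difference = -0.381 − (2.079) = -2.46 pp.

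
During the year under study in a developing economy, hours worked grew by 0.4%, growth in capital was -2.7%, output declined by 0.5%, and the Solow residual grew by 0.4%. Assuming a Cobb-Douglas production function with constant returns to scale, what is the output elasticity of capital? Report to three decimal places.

α = 0.419

gY = gA + α·gK + (1−α)·gL, so gY − gA − gL = α(gK − gL).
-0.5 − 0.4 − 0.4 = α × (-2.7 − 0.4).
-1.3 = -3.1 α, so α = 0.41935.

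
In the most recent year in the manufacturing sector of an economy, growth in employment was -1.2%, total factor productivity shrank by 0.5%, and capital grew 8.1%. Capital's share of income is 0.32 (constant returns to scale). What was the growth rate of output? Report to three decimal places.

1.276%

Labor's share = 1 − 0.32 = 0.68.
Capital: 0.32 × 8.1 = 2.592 pp.
Employment: 0.68 × (-1.2) = -0.816 pp.
Output growth = -0.5 + 1.776 = 1.276%.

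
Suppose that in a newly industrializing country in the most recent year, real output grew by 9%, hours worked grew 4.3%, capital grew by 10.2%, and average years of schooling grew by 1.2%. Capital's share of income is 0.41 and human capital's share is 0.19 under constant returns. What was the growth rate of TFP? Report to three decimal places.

TFP grew 2.870%.

Labor's share = 1 − 0.41 − 0.19 = 0.4.
Capital: 0.41 × 10.2 = 4.182 pp.
Average years of schooling: 0.19 × 1.2 = 0.228 pp.
Hours worked: 0.4 × 4.3 = 1.72 pp.
TFP growth = 9 − 6.13 = 2.87%.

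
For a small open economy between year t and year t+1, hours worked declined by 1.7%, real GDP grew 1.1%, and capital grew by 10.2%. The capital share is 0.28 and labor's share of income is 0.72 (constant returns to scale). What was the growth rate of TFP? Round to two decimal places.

Labor's share = 1 − 0.28 = 0.72.
Capital: 0.28 × 10.2 = 2.856 pp.
Hours worked: 0.72 × (-1.7) = -1.224 pp.
TFP growth = 1.1 − 1.632 = -0.532%.

-0.53%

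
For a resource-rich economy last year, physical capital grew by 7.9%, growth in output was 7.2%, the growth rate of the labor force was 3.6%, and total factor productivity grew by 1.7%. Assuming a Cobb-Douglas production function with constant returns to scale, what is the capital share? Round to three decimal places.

gY = gA + α·gK + (1−α)·gL, so gY − gA − gL = α(gK − gL).
7.2 − 1.7 − 3.6 = α × (7.9 − 3.6).
1.9 = 4.3 α, so α = 0.44186.

The capital share is 0.442.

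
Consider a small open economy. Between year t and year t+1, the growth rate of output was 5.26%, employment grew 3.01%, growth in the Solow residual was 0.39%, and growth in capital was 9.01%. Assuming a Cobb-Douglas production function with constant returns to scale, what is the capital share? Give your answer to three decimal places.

gY = gA + α·gK + (1−α)·gL, so gY − gA − gL = α(gK − gL).
5.26 − 0.39 − 3.01 = α × (9.01 − 3.01).
1.86 = 6 α, so α = 0.31.

0.310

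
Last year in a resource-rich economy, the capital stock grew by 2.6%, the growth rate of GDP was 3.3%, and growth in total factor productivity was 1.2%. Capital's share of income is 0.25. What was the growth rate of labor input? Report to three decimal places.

1.933%

Labor's share = 1 − 0.25 = 0.75.
gY = gA + 0.25×2.6 + 0.75×g.
0.75×g = 3.3 − 1.2 − 0.65 = 1.45.
g = 1.45 / 0.75 = 1.93333%.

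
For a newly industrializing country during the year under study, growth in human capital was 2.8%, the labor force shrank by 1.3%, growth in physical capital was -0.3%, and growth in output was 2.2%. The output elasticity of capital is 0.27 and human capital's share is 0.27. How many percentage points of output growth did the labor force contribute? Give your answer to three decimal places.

-0.598

Labor's share = 1 − 0.27 − 0.27 = 0.46.
Contribution = share × growth = 0.46 × (-1.3) = -0.598 pp.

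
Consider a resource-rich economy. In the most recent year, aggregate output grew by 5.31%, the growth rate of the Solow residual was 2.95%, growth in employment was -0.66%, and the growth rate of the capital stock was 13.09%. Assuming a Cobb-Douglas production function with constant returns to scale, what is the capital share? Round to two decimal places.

gY = gA + α·gK + (1−α)·gL, so gY − gA − gL = α(gK − gL).
5.31 − 2.95 + 0.66 = α × (13.09 − (-0.66)).
3.02 = 13.75 α, so α = 0.2196.

0.22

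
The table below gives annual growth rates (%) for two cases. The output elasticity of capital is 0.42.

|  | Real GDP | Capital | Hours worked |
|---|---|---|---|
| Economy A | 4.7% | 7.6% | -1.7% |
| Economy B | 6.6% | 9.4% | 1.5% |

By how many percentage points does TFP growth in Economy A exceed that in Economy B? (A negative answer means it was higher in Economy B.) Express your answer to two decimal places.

0.71 percentage points

Labor's share = 1 − 0.42 = 0.58.
Economy A: TFP = 4.7 − 3.192 + 0.986 = 2.494%.
Economy B: TFP = 6.6 − 3.948 − 0.87 = 1.782%.
Difference = 2.494 − (1.782) = 0.712 pp.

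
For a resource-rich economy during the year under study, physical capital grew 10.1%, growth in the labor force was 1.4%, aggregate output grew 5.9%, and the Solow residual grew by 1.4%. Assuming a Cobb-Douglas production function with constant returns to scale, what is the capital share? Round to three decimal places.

gY = gA + α·gK + (1−α)·gL, so gY − gA − gL = α(gK − gL).
5.9 − 1.4 − 1.4 = α × (10.1 − 1.4).
3.1 = 8.7 α, so α = 0.35632.

α = 0.356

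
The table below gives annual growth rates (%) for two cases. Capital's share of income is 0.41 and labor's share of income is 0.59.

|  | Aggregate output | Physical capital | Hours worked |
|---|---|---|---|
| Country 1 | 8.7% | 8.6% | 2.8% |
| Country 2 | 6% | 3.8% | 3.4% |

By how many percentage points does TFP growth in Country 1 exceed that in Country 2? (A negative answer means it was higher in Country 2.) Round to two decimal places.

Labor's share = 1 − 0.41 = 0.59.
Country 1: TFP = 8.7 − 3.526 − 1.652 = 3.522%.
Country 2: TFP = 6 − 1.558 − 2.006 = 2.436%.
Difference = 3.522 − (2.436) = 1.086 pp.

1.09 percentage points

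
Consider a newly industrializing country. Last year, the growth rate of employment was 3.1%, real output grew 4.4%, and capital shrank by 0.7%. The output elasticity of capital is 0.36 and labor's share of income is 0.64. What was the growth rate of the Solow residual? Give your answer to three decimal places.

The Solow residual growth was 2.668%.

Labor's share = 1 − 0.36 = 0.64.
Capital: 0.36 × (-0.7) = -0.252 pp.
Employment: 0.64 × 3.1 = 1.984 pp.
TFP growth = 4.4 − 1.732 = 2.668%.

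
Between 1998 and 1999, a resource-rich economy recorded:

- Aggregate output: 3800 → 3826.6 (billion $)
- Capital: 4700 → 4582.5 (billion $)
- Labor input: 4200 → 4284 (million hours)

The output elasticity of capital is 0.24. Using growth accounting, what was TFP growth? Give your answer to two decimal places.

Aggregate output growth = (3826.6 − 3800) / 3800 = 0.7%.
Capital growth = (4582.5 − 4700) / 4700 = -2.5%.
Labor input growth = (4284 − 4200) / 4200 = 2%.
Labor's share = 1 − 0.24 = 0.76.
Capital: 0.24 × (-2.5) = -0.6 pp.
Labor input: 0.76 × 2 = 1.52 pp.
TFP growth = 0.7 − 0.92 = -0.22%.

-0.22%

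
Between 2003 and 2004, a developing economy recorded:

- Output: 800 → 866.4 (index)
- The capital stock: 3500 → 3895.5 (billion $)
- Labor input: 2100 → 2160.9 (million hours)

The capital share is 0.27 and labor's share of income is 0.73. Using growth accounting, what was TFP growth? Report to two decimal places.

TFP growth was 3.13%.

Output growth = (866.4 − 800) / 800 = 8.3%.
The capital stock growth = (3895.5 − 3500) / 3500 = 11.3%.
Labor input growth = (2160.9 − 2100) / 2100 = 2.9%.
Labor's share = 1 − 0.27 = 0.73.
The capital stock: 0.27 × 11.3 = 3.051 pp.
Labor input: 0.73 × 2.9 = 2.117 pp.
TFP growth = 8.3 − 5.168 = 3.132%.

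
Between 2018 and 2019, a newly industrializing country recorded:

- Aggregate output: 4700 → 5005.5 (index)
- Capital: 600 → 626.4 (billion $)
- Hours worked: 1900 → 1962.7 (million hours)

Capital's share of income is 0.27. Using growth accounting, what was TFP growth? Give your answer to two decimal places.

TFP growth was 2.90%.

Aggregate output growth = (5005.5 − 4700) / 4700 = 6.5%.
Capital growth = (626.4 − 600) / 600 = 4.4%.
Hours worked growth = (1962.7 − 1900) / 1900 = 3.3%.
Labor's share = 1 − 0.27 = 0.73.
Capital: 0.27 × 4.4 = 1.188 pp.
Hours worked: 0.73 × 3.3 = 2.409 pp.
TFP growth = 6.5 − 3.597 = 2.903%.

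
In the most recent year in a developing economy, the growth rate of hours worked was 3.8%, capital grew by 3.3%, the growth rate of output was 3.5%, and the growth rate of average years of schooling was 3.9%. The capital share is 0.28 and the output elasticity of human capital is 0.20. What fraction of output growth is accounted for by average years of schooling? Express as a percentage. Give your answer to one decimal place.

Average years of schooling contributed 0.2 × 3.9 = 0.78 pp.
Share of growth = 0.78 / 3.5 × 100 = 22.286%.

Average years of schooling accounted for 22.3% of growth.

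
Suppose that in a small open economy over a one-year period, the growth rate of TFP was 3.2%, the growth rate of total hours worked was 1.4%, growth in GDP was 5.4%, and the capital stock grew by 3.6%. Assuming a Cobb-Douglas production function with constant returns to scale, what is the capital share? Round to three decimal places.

gY = gA + α·gK + (1−α)·gL, so gY − gA − gL = α(gK − gL).
5.4 − 3.2 − 1.4 = α × (3.6 − 1.4).
0.8 = 2.2 α, so α = 0.36364.

0.364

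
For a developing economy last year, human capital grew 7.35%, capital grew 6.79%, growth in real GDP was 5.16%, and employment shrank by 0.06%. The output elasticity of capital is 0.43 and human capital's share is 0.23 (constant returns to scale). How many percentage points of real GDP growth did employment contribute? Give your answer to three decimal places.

Labor's share = 1 − 0.43 − 0.23 = 0.34.
Contribution = share × growth = 0.34 × (-0.06) = -0.0204 pp.

-0.020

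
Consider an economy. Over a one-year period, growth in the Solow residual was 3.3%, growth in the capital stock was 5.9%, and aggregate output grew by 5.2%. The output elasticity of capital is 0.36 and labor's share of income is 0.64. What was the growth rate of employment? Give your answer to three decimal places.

-0.350%

Labor's share = 1 − 0.36 = 0.64.
gY = gA + 0.36×5.9 + 0.64×g.
0.64×g = 5.2 − 3.3 − 2.124 = -0.224.
g = -0.224 / 0.64 = -0.35%.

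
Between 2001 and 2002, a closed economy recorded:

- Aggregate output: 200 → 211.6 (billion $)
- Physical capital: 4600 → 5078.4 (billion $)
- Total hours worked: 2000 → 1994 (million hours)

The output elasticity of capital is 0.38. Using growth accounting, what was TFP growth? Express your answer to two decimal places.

2.03%

Aggregate output growth = (211.6 − 200) / 200 = 5.8%.
Physical capital growth = (5078.4 − 4600) / 4600 = 10.4%.
Total hours worked growth = (1994 − 2000) / 2000 = -0.3%.
Labor's share = 1 − 0.38 = 0.62.
Physical capital: 0.38 × 10.4 = 3.952 pp.
Total hours worked: 0.62 × (-0.3) = -0.186 pp.
TFP growth = 5.8 − 3.766 = 2.034%.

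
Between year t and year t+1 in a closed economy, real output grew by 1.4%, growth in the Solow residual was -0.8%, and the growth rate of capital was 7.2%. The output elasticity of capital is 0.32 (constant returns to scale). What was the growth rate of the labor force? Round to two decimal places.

-0.15%

Labor's share = 1 − 0.32 = 0.68.
gY = gA + 0.32×7.2 + 0.68×g.
0.68×g = 1.4 + 0.8 − 2.304 = -0.104.
g = -0.104 / 0.68 = -0.1529%.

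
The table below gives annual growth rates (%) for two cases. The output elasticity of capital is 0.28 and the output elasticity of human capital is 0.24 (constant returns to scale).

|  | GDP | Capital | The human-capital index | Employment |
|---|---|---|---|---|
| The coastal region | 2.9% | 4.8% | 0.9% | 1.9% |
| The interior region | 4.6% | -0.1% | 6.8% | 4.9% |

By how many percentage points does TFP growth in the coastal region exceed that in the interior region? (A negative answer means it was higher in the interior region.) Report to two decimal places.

-0.22 percentage points

Labor's share = 1 − 0.28 − 0.24 = 0.48.
The coastal region: TFP = 2.9 − 1.344 − 0.216 − 0.912 = 0.428%.
The interior region: TFP = 4.6 + 0.028 − 1.632 − 2.352 = 0.644%.
Difference = 0.428 − (0.644) = -0.216 pp.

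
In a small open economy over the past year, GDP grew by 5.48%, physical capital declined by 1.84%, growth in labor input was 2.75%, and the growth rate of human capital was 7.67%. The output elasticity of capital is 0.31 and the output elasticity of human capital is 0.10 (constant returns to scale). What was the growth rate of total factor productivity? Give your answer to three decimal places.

3.661%

Labor's share = 1 − 0.31 − 0.1 = 0.59.
Physical capital: 0.31 × (-1.84) = -0.5704 pp.
Human capital: 0.1 × 7.67 = 0.767 pp.
Labor input: 0.59 × 2.75 = 1.6225 pp.
TFP growth = 5.48 − 1.8191 = 3.6609%.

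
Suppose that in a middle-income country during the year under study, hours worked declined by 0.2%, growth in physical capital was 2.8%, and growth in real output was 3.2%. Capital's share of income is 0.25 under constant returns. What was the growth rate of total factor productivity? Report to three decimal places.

Labor's share = 1 − 0.25 = 0.75.
Physical capital: 0.25 × 2.8 = 0.7 pp.
Hours worked: 0.75 × (-0.2) = -0.15 pp.
TFP growth = 3.2 − 0.55 = 2.65%.

Total factor productivity growth was 2.650%.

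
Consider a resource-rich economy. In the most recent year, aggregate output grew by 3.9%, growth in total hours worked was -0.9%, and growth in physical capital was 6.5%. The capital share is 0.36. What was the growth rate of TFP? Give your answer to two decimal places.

Labor's share = 1 − 0.36 = 0.64.
Physical capital: 0.36 × 6.5 = 2.34 pp.
Total hours worked: 0.64 × (-0.9) = -0.576 pp.
TFP growth = 3.9 − 1.764 = 2.136%.

2.14%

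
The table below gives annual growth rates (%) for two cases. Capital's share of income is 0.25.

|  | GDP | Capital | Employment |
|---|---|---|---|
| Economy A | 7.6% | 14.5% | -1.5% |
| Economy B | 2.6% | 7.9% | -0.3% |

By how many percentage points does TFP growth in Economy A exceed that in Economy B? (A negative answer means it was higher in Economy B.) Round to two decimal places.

Labor's share = 1 − 0.25 = 0.75.
Economy A: TFP = 7.6 − 3.625 + 1.125 = 5.1%.
Economy B: TFP = 2.6 − 1.975 + 0.225 = 0.85%.
Difference = 5.1 − (0.85) = 4.25 pp.

4.25 percentage points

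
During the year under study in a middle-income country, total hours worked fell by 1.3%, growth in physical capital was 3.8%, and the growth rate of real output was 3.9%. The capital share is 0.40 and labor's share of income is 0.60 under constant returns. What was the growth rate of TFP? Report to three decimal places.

Labor's share = 1 − 0.4 = 0.6.
Physical capital: 0.4 × 3.8 = 1.52 pp.
Total hours worked: 0.6 × (-1.3) = -0.78 pp.
TFP growth = 3.9 − 0.74 = 3.16%.

3.160%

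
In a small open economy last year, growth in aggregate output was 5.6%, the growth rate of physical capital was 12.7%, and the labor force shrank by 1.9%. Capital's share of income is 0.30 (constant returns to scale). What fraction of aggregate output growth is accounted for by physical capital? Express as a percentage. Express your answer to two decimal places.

Physical capital accounted for 68.04% of growth.

Physical capital contributed 0.3 × 12.7 = 3.81 pp.
Share of growth = 3.81 / 5.6 × 100 = 68.0357%.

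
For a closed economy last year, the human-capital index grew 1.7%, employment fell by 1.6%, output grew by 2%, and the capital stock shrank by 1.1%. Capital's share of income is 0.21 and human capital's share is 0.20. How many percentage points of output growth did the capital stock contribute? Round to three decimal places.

-0.231

Contribution = share × growth = 0.21 × (-1.1) = -0.231 pp.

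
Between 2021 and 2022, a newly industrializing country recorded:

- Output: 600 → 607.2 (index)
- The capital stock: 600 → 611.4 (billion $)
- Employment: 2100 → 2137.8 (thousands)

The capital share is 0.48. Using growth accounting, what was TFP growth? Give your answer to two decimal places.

-0.65%

Output growth = (607.2 − 600) / 600 = 1.2%.
The capital stock growth = (611.4 − 600) / 600 = 1.9%.
Employment growth = (2137.8 − 2100) / 2100 = 1.8%.
Labor's share = 1 − 0.48 = 0.52.
The capital stock: 0.48 × 1.9 = 0.912 pp.
Employment: 0.52 × 1.8 = 0.936 pp.
TFP growth = 1.2 − 1.848 = -0.648%.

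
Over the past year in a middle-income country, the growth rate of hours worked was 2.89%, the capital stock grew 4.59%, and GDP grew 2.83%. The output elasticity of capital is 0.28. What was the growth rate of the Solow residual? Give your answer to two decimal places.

-0.54%

Labor's share = 1 − 0.28 = 0.72.
The capital stock: 0.28 × 4.59 = 1.2852 pp.
Hours worked: 0.72 × 2.89 = 2.0808 pp.
TFP growth = 2.83 − 3.366 = -0.536%.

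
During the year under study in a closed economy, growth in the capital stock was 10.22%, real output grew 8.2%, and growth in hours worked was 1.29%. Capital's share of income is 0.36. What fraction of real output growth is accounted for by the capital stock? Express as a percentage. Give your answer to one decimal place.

The capital stock contributed 0.36 × 10.22 = 3.6792 pp.
Share of growth = 3.6792 / 8.2 × 100 = 44.868%.

The capital stock accounted for 44.9% of growth.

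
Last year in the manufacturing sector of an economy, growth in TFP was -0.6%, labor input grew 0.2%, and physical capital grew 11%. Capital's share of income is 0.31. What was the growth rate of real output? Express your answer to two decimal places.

2.95%

Labor's share = 1 − 0.31 = 0.69.
Physical capital: 0.31 × 11 = 3.41 pp.
Labor input: 0.69 × 0.2 = 0.138 pp.
Output growth = -0.6 + 3.548 = 2.948%.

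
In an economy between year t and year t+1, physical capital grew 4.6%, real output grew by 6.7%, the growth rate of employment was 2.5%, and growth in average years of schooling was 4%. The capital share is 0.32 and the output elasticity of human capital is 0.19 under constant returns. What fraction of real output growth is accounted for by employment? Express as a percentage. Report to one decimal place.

Employment accounted for 18.3% of growth.

Labor's share = 1 − 0.32 − 0.19 = 0.49.
Employment contributed 0.49 × 2.5 = 1.225 pp.
Share of growth = 1.225 / 6.7 × 100 = 18.284%.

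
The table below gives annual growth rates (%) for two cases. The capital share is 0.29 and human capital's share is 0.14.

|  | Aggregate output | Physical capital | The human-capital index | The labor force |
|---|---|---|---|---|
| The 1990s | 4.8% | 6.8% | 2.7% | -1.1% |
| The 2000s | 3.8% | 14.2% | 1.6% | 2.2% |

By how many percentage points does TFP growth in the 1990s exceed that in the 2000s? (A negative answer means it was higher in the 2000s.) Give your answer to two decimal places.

4.87 percentage points

Labor's share = 1 − 0.29 − 0.14 = 0.57.
The 1990s: TFP = 4.8 − 1.972 − 0.378 + 0.627 = 3.077%.
The 2000s: TFP = 3.8 − 4.118 − 0.224 − 1.254 = -1.796%.
Difference = 3.077 − (-1.796) = 4.873 pp.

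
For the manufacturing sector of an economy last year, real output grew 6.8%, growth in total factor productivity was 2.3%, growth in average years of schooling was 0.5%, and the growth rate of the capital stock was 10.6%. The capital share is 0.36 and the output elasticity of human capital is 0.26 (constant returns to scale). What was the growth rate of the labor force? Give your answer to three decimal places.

1.458%

Labor's share = 1 − 0.36 − 0.26 = 0.38.
gY = gA + 0.36×10.6 + 0.26×0.5 + 0.38×g.
0.38×g = 6.8 − 2.3 − 3.946 = 0.554.
g = 0.554 / 0.38 = 1.45789%.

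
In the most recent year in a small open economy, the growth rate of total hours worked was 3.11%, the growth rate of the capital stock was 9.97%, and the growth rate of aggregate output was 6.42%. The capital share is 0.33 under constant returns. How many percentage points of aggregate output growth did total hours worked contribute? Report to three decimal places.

Labor's share = 1 − 0.33 = 0.67.
Contribution = share × growth = 0.67 × 3.11 = 2.0837 pp.

2.084 pp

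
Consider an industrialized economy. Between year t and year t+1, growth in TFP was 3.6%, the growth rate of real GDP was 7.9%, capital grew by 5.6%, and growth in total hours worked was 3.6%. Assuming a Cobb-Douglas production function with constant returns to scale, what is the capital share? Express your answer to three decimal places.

gY = gA + α·gK + (1−α)·gL, so gY − gA − gL = α(gK − gL).
7.9 − 3.6 − 3.6 = α × (5.6 − 3.6).
0.7 = 2 α, so α = 0.35.

The capital share is 0.350.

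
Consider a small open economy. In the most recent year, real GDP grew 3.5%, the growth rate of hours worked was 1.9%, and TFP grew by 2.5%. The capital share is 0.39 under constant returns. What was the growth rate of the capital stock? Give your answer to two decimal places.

-0.41%

Labor's share = 1 − 0.39 = 0.61.
gY = gA + 0.61×1.9 + 0.39×g.
0.39×g = 3.5 − 2.5 − 1.159 = -0.159.
g = -0.159 / 0.39 = -0.4077%.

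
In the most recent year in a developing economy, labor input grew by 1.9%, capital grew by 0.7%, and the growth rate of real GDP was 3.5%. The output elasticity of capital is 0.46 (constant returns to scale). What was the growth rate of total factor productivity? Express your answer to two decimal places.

2.15%

Labor's share = 1 − 0.46 = 0.54.
Capital: 0.46 × 0.7 = 0.322 pp.
Labor input: 0.54 × 1.9 = 1.026 pp.
TFP growth = 3.5 − 1.348 = 2.152%.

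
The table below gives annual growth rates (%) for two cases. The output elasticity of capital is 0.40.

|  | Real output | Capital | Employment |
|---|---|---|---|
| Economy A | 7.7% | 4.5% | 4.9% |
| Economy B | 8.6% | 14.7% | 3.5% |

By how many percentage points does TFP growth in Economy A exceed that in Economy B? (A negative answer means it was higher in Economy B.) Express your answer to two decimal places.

Labor's share = 1 − 0.4 = 0.6.
Economy A: TFP = 7.7 − 1.8 − 2.94 = 2.96%.
Economy B: TFP = 8.6 − 5.88 − 2.1 = 0.62%.
Difference = 2.96 − (0.62) = 2.34 pp.

2.34 percentage points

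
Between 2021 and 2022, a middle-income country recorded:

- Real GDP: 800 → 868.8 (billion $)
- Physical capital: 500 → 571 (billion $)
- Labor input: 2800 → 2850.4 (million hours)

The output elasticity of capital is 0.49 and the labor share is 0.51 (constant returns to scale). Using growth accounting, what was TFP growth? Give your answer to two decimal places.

0.72%

Real GDP growth = (868.8 − 800) / 800 = 8.6%.
Physical capital growth = (571 − 500) / 500 = 14.2%.
Labor input growth = (2850.4 − 2800) / 2800 = 1.8%.
Labor's share = 1 − 0.49 = 0.51.
Physical capital: 0.49 × 14.2 = 6.958 pp.
Labor input: 0.51 × 1.8 = 0.918 pp.
TFP growth = 8.6 − 7.876 = 0.724%.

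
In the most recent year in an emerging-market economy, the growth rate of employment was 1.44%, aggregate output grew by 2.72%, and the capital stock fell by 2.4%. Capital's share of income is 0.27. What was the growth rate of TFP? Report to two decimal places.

Labor's share = 1 − 0.27 = 0.73.
The capital stock: 0.27 × (-2.4) = -0.648 pp.
Employment: 0.73 × 1.44 = 1.0512 pp.
TFP growth = 2.72 − 0.4032 = 2.3168%.

2.32%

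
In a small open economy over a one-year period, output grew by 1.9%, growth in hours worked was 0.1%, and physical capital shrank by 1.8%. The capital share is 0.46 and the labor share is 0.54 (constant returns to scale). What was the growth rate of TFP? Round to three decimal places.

Labor's share = 1 − 0.46 = 0.54.
Physical capital: 0.46 × (-1.8) = -0.828 pp.
Hours worked: 0.54 × 0.1 = 0.054 pp.
TFP growth = 1.9 + 0.774 = 2.674%.

TFP grew 2.674%.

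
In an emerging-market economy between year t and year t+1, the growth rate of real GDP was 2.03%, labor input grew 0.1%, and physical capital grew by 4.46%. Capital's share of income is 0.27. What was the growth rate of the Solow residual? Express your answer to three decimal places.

The Solow residual grew 0.753%.

Labor's share = 1 − 0.27 = 0.73.
Physical capital: 0.27 × 4.46 = 1.2042 pp.
Labor input: 0.73 × 0.1 = 0.073 pp.
TFP growth = 2.03 − 1.2772 = 0.7528%.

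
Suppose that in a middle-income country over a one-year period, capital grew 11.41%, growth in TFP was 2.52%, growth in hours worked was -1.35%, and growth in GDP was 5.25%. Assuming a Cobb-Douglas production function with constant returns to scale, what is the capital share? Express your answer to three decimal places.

α = 0.320

gY = gA + α·gK + (1−α)·gL, so gY − gA − gL = α(gK − gL).
5.25 − 2.52 + 1.35 = α × (11.41 − (-1.35)).
4.08 = 12.76 α, so α = 0.31975.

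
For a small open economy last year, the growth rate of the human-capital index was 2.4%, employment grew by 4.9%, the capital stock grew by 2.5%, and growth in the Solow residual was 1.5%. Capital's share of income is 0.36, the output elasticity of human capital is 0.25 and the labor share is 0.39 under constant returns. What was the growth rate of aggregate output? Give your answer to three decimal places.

Labor's share = 1 − 0.36 − 0.25 = 0.39.
The capital stock: 0.36 × 2.5 = 0.9 pp.
The human-capital index: 0.25 × 2.4 = 0.6 pp.
Employment: 0.39 × 4.9 = 1.911 pp.
Output growth = 1.5 + 3.411 = 4.911%.

4.911%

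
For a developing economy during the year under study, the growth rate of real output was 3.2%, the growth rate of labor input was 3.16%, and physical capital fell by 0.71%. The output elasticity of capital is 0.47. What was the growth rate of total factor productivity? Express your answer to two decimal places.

1.86%

Labor's share = 1 − 0.47 = 0.53.
Physical capital: 0.47 × (-0.71) = -0.3337 pp.
Labor input: 0.53 × 3.16 = 1.6748 pp.
TFP growth = 3.2 − 1.3411 = 1.8589%.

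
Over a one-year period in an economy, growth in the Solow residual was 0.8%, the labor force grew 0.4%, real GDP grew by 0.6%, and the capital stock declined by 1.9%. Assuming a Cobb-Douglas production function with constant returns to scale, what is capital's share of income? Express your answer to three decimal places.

0.261

gY = gA + α·gK + (1−α)·gL, so gY − gA − gL = α(gK − gL).
0.6 − 0.8 − 0.4 = α × (-1.9 − 0.4).
-0.6 = -2.3 α, so α = 0.26087.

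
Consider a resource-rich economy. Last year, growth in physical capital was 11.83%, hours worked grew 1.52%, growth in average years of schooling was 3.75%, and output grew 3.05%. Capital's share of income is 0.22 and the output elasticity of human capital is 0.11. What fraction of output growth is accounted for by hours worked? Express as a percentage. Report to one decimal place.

Labor's share = 1 − 0.22 − 0.11 = 0.67.
Hours worked contributed 0.67 × 1.52 = 1.0184 pp.
Share of growth = 1.0184 / 3.05 × 100 = 33.39%.

Hours worked accounted for 33.4% of growth.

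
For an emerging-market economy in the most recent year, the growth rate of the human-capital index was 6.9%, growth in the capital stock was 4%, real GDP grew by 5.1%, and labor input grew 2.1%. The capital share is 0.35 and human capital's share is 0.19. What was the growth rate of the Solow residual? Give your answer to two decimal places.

Labor's share = 1 − 0.35 − 0.19 = 0.46.
The capital stock: 0.35 × 4 = 1.4 pp.
The human-capital index: 0.19 × 6.9 = 1.311 pp.
Labor input: 0.46 × 2.1 = 0.966 pp.
TFP growth = 5.1 − 3.677 = 1.423%.

1.42%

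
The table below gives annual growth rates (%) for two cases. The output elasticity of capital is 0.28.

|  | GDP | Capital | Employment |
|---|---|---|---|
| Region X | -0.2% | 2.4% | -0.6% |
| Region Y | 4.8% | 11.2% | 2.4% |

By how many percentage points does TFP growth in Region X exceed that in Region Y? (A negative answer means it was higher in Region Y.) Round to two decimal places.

Labor's share = 1 − 0.28 = 0.72.
Region X: TFP = -0.2 − 0.672 + 0.432 = -0.44%.
Region Y: TFP = 4.8 − 3.136 − 1.728 = -0.064%.
Difference = -0.44 − (-0.064) = -0.376 pp.

-0.38 percentage points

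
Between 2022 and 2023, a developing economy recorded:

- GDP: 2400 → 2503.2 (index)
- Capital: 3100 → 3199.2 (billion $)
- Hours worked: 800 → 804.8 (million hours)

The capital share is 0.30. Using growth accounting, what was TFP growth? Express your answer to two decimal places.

2.92%

GDP growth = (2503.2 − 2400) / 2400 = 4.3%.
Capital growth = (3199.2 − 3100) / 3100 = 3.2%.
Hours worked growth = (804.8 − 800) / 800 = 0.6%.
Labor's share = 1 − 0.3 = 0.7.
Capital: 0.3 × 3.2 = 0.96 pp.
Hours worked: 0.7 × 0.6 = 0.42 pp.
TFP growth = 4.3 − 1.38 = 2.92%.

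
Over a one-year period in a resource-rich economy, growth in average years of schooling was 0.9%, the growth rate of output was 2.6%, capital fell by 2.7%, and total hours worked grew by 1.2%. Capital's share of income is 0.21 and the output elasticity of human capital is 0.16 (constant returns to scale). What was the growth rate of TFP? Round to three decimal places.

Labor's share = 1 − 0.21 − 0.16 = 0.63.
Capital: 0.21 × (-2.7) = -0.567 pp.
Average years of schooling: 0.16 × 0.9 = 0.144 pp.
Total hours worked: 0.63 × 1.2 = 0.756 pp.
TFP growth = 2.6 − 0.333 = 2.267%.

2.267%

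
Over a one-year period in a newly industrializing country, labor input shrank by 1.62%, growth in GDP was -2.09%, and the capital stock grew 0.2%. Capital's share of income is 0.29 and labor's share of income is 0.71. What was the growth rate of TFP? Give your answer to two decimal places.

-1.00%

Labor's share = 1 − 0.29 = 0.71.
The capital stock: 0.29 × 0.2 = 0.058 pp.
Labor input: 0.71 × (-1.62) = -1.1502 pp.
TFP growth = -2.09 + 1.0922 = -0.9978%.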